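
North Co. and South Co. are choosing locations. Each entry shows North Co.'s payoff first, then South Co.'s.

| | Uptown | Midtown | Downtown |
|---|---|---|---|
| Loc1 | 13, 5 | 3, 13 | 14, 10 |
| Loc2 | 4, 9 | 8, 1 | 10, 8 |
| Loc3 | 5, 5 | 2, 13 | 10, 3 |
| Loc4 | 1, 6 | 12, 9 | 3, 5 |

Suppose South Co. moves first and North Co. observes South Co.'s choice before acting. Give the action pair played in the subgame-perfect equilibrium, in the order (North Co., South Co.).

Work backward from North Co.'s decision.
- Uptown: BR = Loc1, leader payoff 5.
- Midtown: BR = Loc4, leader payoff 9.
- Downtown: BR = Loc1, leader payoff 10.
South Co.'s induced payoffs are 5, 9, 10, so South Co. commits to Downtown. Subgame-perfect outcome: (Loc1, Downtown) with payoffs (14, 10).

(Loc1, Downtown)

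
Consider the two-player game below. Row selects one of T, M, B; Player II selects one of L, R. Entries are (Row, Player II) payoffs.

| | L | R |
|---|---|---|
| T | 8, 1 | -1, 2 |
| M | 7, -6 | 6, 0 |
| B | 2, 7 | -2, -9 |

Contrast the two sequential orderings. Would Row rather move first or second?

If Row leads: Player II's best replies are T→R, M→R, B→L; Row's induced payoffs -1, 6, 2; outcome (M, R), payoffs (6, 0).
If Player II leads: Row's best replies are L→T, R→M; Player II's induced payoffs 1, 0; outcome (T, L), payoffs (8, 1).
Row gets 6 moving first and 8 moving second, so Row prefers to move second.

second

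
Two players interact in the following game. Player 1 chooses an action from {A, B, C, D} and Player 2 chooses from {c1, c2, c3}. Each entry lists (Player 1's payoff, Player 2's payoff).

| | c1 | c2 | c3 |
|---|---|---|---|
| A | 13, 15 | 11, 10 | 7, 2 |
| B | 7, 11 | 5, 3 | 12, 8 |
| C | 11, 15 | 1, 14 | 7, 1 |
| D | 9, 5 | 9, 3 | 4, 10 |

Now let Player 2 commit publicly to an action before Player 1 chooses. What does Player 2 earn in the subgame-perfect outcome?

15

Player 1 best-responds to each possible Player 2 move:
- c1 → Player 1 plays A (best of 13, 7, 11, 9); Player 2 gets 15.
- c2 → Player 1 plays A (best of 11, 5, 1, 9); Player 2 gets 10.
- c3 → Player 1 plays B (best of 7, 12, 7, 4); Player 2 gets 8.
Player 2's induced payoffs are 15, 10, 8, so Player 2 commits to c1. Subgame-perfect outcome: (A, c1) with payoffs (13, 15).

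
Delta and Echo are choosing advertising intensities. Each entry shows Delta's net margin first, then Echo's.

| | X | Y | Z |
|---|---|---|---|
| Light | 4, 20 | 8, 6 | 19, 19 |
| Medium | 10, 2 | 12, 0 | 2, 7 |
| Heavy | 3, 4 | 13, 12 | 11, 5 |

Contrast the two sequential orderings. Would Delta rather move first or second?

second

If Delta leads: Echo's best replies are Light→X, Medium→Z, Heavy→Y; Delta's induced payoffs 4, 2, 13; outcome (Heavy, Y), payoffs (13, 12).
If Echo leads: Delta's best replies are X→Medium, Y→Heavy, Z→Light; Echo's induced payoffs 2, 12, 19; outcome (Light, Z), payoffs (19, 19).
Delta gets 13 moving first and 19 moving second, so Delta prefers to move second.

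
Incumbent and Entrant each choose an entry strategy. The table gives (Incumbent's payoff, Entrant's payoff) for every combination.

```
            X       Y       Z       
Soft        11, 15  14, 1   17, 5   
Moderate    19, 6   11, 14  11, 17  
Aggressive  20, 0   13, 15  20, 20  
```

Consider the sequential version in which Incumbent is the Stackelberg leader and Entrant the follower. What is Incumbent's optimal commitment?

Aggressive

Work backward from Entrant's decision.
- Soft: BR = X, leader payoff 11.
- Moderate: BR = Z, leader payoff 11.
- Aggressive: BR = Z, leader payoff 20.
Among 11, 11, 20, the best is 20 at Aggressive. Subgame-perfect outcome: (Aggressive, Z) with payoffs (20, 20).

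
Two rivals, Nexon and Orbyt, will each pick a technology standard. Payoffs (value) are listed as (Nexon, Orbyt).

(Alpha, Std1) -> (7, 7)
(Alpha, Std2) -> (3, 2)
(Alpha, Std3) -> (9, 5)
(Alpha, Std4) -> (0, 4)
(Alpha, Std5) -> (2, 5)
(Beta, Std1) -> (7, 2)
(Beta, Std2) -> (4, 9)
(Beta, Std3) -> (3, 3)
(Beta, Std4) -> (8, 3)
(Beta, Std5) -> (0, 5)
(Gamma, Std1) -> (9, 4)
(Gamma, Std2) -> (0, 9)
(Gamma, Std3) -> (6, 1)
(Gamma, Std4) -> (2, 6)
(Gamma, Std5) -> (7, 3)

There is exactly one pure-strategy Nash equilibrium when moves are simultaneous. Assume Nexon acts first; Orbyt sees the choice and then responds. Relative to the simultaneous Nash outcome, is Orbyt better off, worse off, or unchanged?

Work backward from Orbyt's decision.
- Alpha → Orbyt plays Std1 (best of 7, 2, 5, 4, 5); Nexon gets 7.
- Beta → Orbyt plays Std2 (best of 2, 9, 3, 3, 5); Nexon gets 4.
- Gamma → Orbyt plays Std2 (best of 4, 9, 1, 6, 3); Nexon gets 0.
Nexon's induced payoffs are 7, 4, 0, so Nexon commits to Alpha. Subgame-perfect outcome: (Alpha, Std1) with payoffs (7, 7).
Now find the simultaneous Nash equilibrium.
Nexon's best replies: Std1→Gamma; Std2→Beta; Std3→Alpha; Std4→Beta; Std5→Gamma.
Orbyt's best replies: Alpha→Std1; Beta→Std2; Gamma→Std2.
The unique mutual best reply is (Beta, Std2), giving (4, 9).
Orbyt earns 7 sequentially versus 9 at the Nash outcome: worse off.

worse off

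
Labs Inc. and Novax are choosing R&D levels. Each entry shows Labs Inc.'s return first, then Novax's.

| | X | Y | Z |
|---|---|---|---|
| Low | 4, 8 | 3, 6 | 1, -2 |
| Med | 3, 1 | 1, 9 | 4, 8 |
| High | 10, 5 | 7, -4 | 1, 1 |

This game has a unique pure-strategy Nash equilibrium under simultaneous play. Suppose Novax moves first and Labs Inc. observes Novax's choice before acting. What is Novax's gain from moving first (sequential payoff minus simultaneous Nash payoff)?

Solve by backward induction (Novax leads).
- X → Labs Inc. plays High (best of 4, 3, 10); Novax gets 5.
- Y → Labs Inc. plays High (best of 3, 1, 7); Novax gets -4.
- Z → Labs Inc. plays Med (best of 1, 4, 1); Novax gets 8.
Novax's induced payoffs are 5, -4, 8, so Novax commits to Z. Subgame-perfect outcome: (Med, Z) with payoffs (4, 8).
Now find the simultaneous Nash equilibrium.
Labs Inc.'s best replies: X→High; Y→High; Z→Med.
Novax's best replies: Low→X; Med→Y; High→X.
The unique mutual best reply is (High, X), giving (10, 5).
Novax's commitment gain: 8 − 5 = 3.

3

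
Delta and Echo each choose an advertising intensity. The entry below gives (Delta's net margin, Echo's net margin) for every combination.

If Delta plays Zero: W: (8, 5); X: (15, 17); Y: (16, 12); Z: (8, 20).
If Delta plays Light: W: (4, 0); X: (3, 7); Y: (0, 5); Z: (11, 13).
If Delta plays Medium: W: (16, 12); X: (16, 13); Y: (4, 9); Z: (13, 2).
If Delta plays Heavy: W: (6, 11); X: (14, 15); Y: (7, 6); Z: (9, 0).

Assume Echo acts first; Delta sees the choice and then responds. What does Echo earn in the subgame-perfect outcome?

Delta best-responds to each possible Echo move:
- W: BR = Medium, leader payoff 12.
- X: BR = Medium, leader payoff 13.
- Y: BR = Zero, leader payoff 12.
- Z: BR = Medium, leader payoff 2.
Among 12, 13, 12, 2, the best is 13 at X. Subgame-perfect outcome: (Medium, X) with payoffs (16, 13).

13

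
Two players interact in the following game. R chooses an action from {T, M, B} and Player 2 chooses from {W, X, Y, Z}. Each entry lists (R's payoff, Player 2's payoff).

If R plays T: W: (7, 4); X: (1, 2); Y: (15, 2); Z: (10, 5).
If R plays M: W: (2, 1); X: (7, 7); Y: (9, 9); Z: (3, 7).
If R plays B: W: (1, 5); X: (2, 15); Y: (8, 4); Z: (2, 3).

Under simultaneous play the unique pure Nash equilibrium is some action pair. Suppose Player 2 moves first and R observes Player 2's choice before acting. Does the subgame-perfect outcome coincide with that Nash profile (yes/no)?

R best-responds to each possible Player 2 move:
- W → R plays T (best of 7, 2, 1); Player 2 gets 4.
- X → R plays M (best of 1, 7, 2); Player 2 gets 7.
- Y → R plays T (best of 15, 9, 8); Player 2 gets 2.
- Z → R plays T (best of 10, 3, 2); Player 2 gets 5.
Maximizing over 4, 7, 2, 5, Player 2 chooses X. Subgame-perfect outcome: (M, X) with payoffs (7, 7).
For the simultaneous game, intersect best replies.
R's best replies: W→T; X→M; Y→T; Z→T.
Player 2's best replies: T→Z; M→Y; B→X.
The unique mutual best reply is (T, Z), giving (10, 5).
Sequential outcome (M, X) differs from the Nash profile (T, Z).

no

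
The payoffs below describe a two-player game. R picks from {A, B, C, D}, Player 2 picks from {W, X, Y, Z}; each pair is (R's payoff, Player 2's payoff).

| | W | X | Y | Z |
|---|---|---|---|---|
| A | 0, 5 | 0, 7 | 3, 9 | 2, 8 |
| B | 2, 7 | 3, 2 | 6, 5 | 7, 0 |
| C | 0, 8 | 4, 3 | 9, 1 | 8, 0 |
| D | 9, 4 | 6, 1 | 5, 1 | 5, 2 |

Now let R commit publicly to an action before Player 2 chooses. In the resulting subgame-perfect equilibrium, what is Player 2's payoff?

4

Solve by backward induction (R leads).
- A: Player 2 compares 5, 7, 9, 8 and picks Y; R would get 3.
- B: Player 2 compares 7, 2, 5, 0 and picks W; R would get 2.
- C: Player 2 compares 8, 3, 1, 0 and picks W; R would get 0.
- D: Player 2 compares 4, 1, 1, 2 and picks W; R would get 9.
Among 3, 2, 0, 9, the best is 9 at D. Subgame-perfect outcome: (D, W) with payoffs (9, 4).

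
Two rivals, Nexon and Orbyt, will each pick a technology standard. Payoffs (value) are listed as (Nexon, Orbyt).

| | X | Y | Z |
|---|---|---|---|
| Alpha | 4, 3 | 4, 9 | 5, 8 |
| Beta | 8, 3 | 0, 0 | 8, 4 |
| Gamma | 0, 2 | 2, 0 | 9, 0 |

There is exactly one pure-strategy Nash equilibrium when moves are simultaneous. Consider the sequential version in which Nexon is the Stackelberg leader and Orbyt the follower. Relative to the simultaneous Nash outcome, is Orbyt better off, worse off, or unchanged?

worse off

Solve by backward induction (Nexon leads).
- Alpha: BR = Y, leader payoff 4.
- Beta: BR = Z, leader payoff 8.
- Gamma: BR = X, leader payoff 0.
Nexon's induced payoffs are 4, 8, 0, so Nexon commits to Beta. Subgame-perfect outcome: (Beta, Z) with payoffs (8, 4).
Now find the simultaneous Nash equilibrium.
Nexon's best replies: X→Beta; Y→Alpha; Z→Gamma.
Orbyt's best replies: Alpha→Y; Beta→Z; Gamma→X.
The unique mutual best reply is (Alpha, Y), giving (4, 9).
Orbyt earns 4 sequentially versus 9 at the Nash outcome: worse off.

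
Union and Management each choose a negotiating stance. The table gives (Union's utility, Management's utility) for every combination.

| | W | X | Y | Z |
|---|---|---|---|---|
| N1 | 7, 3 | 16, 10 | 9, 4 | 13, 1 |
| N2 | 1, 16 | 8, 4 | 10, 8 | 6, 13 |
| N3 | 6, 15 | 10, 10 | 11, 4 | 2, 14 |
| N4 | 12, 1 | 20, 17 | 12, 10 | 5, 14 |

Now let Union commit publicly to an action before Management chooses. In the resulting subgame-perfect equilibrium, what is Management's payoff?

Backward induction with Union moving first.
- N1: BR = X, leader payoff 16.
- N2: BR = W, leader payoff 1.
- N3: BR = W, leader payoff 6.
- N4: BR = X, leader payoff 20.
Maximizing over 16, 1, 6, 20, Union chooses N4. Subgame-perfect outcome: (N4, X) with payoffs (20, 17).

17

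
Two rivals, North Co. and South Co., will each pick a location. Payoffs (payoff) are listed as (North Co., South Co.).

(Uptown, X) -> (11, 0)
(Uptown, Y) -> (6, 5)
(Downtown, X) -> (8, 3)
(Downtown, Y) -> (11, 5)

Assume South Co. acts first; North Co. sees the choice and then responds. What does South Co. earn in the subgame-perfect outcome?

5

Work backward from North Co.'s decision.
- X: North Co. compares 11, 8 and picks Uptown; South Co. would get 0.
- Y: North Co. compares 6, 11 and picks Downtown; South Co. would get 5.
South Co.'s induced payoffs are 0, 5, so South Co. commits to Y. Subgame-perfect outcome: (Downtown, Y) with payoffs (11, 5).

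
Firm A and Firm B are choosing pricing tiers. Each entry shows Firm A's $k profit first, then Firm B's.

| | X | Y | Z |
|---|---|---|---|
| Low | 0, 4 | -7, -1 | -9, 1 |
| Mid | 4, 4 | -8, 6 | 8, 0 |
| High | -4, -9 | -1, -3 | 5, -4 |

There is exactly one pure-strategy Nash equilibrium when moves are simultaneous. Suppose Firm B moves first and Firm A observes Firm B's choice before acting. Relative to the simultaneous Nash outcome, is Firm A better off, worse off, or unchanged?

Backward induction with Firm B moving first.
- X → Firm A plays Mid (best of 0, 4, -4); Firm B gets 4.
- Y → Firm A plays High (best of -7, -8, -1); Firm B gets -3.
- Z → Firm A plays Mid (best of -9, 8, 5); Firm B gets 0.
Among 4, -3, 0, the best is 4 at X. Subgame-perfect outcome: (Mid, X) with payoffs (4, 4).
For the simultaneous game, intersect best replies.
Firm A's best replies: X→Mid; Y→High; Z→Mid.
Firm B's best replies: Low→X; Mid→Y; High→Y.
Only (High, Y) has each player best-responding; Nash payoffs (-1, -3).
Firm A earns 4 sequentially versus -1 at the Nash outcome: better off.

better off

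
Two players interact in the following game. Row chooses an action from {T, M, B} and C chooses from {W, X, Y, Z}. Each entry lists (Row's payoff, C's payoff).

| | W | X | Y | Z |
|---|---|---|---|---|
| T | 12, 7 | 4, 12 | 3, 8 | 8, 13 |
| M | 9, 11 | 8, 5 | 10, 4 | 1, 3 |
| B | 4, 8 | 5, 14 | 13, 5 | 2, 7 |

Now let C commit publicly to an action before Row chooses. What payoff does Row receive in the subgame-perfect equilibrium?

8

Row best-responds to each possible C move:
- W → Row plays T (best of 12, 9, 4); C gets 7.
- X → Row plays M (best of 4, 8, 5); C gets 5.
- Y → Row plays B (best of 3, 10, 13); C gets 5.
- Z → Row plays T (best of 8, 1, 2); C gets 13.
Among 7, 5, 5, 13, the best is 13 at Z. Subgame-perfect outcome: (T, Z) with payoffs (8, 13).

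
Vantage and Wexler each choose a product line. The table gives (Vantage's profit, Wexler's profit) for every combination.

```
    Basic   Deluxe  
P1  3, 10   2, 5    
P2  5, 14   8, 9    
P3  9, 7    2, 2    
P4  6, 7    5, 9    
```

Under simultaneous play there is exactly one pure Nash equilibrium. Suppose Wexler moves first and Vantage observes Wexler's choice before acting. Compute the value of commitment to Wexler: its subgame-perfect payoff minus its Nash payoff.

Backward induction with Wexler moving first.
- Basic: BR = P3, leader payoff 7.
- Deluxe: BR = P2, leader payoff 9.
Among 7, 9, the best is 9 at Deluxe. Subgame-perfect outcome: (P2, Deluxe) with payoffs (8, 9).
Under simultaneous play:
Vantage's best replies: Basic→P3; Deluxe→P2.
Wexler's best replies: P1→Basic; P2→Basic; P3→Basic; P4→Deluxe.
Only (P3, Basic) has each player best-responding; Nash payoffs (9, 7).
Wexler's commitment gain: 9 − 7 = 2.

2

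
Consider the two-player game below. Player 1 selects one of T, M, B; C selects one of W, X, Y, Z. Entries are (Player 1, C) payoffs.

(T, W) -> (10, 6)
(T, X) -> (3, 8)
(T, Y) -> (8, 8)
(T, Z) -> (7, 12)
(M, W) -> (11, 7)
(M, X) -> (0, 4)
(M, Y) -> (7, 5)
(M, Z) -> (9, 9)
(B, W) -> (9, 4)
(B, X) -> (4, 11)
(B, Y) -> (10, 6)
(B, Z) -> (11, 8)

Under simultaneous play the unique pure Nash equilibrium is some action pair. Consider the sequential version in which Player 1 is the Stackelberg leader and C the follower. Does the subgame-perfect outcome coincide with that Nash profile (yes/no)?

Solve by backward induction (Player 1 leads).
- T: C compares 6, 8, 8, 12 and picks Z; Player 1 would get 7.
- M: C compares 7, 4, 5, 9 and picks Z; Player 1 would get 9.
- B: C compares 4, 11, 6, 8 and picks X; Player 1 would get 4.
Player 1's induced payoffs are 7, 9, 4, so Player 1 commits to M. Subgame-perfect outcome: (M, Z) with payoffs (9, 9).
Under simultaneous play:
Player 1's best replies: W→M; X→B; Y→B; Z→B.
C's best replies: T→Z; M→Z; B→X.
Only (B, X) has each player best-responding; Nash payoffs (4, 11).
Sequential outcome (M, Z) differs from the Nash profile (B, X).

no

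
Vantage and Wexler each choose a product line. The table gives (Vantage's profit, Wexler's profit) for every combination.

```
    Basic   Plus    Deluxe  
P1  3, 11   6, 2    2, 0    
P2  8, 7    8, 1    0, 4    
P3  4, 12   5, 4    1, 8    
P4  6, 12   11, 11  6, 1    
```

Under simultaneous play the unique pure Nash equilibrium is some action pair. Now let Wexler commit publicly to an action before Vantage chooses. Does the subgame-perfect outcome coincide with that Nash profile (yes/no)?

Work backward from Vantage's decision.
- Basic: Vantage compares 3, 8, 4, 6 and picks P2; Wexler would get 7.
- Plus: Vantage compares 6, 8, 5, 11 and picks P4; Wexler would get 11.
- Deluxe: Vantage compares 2, 0, 1, 6 and picks P4; Wexler would get 1.
Wexler's induced payoffs are 7, 11, 1, so Wexler commits to Plus. Subgame-perfect outcome: (P4, Plus) with payoffs (11, 11).
Now find the simultaneous Nash equilibrium.
Vantage's best replies: Basic→P2; Plus→P4; Deluxe→P4.
Wexler's best replies: P1→Basic; P2→Basic; P3→Basic; P4→Basic.
Only (P2, Basic) has each player best-responding; Nash payoffs (8, 7).
Sequential outcome (P4, Plus) differs from the Nash profile (P2, Basic).

no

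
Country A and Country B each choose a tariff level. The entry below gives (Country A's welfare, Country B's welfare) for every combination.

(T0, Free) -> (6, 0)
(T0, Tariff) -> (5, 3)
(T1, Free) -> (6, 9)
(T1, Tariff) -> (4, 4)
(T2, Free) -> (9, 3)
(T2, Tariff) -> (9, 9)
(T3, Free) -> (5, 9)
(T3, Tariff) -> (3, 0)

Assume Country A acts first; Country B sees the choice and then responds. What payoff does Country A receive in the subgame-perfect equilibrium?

9

Work backward from Country B's decision.
- T0 → Country B plays Tariff (best of 0, 3); Country A gets 5.
- T1 → Country B plays Free (best of 9, 4); Country A gets 6.
- T2 → Country B plays Tariff (best of 3, 9); Country A gets 9.
- T3 → Country B plays Free (best of 9, 0); Country A gets 5.
Country A's induced payoffs are 5, 6, 9, 5, so Country A commits to T2. Subgame-perfect outcome: (T2, Tariff) with payoffs (9, 9).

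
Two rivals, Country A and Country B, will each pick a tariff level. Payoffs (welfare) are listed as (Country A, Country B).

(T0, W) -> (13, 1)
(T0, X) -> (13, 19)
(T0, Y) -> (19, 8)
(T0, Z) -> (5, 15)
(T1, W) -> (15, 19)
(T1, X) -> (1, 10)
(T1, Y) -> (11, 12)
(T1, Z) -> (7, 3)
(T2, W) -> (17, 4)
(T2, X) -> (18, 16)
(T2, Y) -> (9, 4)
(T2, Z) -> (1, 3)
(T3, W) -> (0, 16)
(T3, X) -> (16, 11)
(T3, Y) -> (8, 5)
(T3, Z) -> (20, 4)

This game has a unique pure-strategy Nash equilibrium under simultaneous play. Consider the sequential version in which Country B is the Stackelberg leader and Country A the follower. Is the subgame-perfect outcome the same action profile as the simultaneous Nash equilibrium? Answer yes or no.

Backward induction with Country B moving first.
- W → Country A plays T2 (best of 13, 15, 17, 0); Country B gets 4.
- X → Country A plays T2 (best of 13, 1, 18, 16); Country B gets 16.
- Y → Country A plays T0 (best of 19, 11, 9, 8); Country B gets 8.
- Z → Country A plays T3 (best of 5, 7, 1, 20); Country B gets 4.
Maximizing over 4, 16, 8, 4, Country B chooses X. Subgame-perfect outcome: (T2, X) with payoffs (18, 16).
Now find the simultaneous Nash equilibrium.
Country A's best replies: W→T2; X→T2; Y→T0; Z→T3.
Country B's best replies: T0→X; T1→W; T2→X; T3→W.
Only (T2, X) has each player best-responding; Nash payoffs (18, 16).
Sequential outcome (T2, X) coincides with the Nash profile (T2, X).

yes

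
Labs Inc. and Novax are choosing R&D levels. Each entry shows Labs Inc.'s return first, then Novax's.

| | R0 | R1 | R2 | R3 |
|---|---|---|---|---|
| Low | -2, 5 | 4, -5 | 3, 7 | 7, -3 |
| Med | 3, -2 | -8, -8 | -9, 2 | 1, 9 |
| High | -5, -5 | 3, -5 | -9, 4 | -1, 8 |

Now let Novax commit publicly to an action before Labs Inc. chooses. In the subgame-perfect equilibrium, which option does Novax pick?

R2

Backward induction with Novax moving first.
- R0: Labs Inc. compares -2, 3, -5 and picks Med; Novax would get -2.
- R1: Labs Inc. compares 4, -8, 3 and picks Low; Novax would get -5.
- R2: Labs Inc. compares 3, -9, -9 and picks Low; Novax would get 7.
- R3: Labs Inc. compares 7, 1, -1 and picks Low; Novax would get -3.
Among -2, -5, 7, -3, the best is 7 at R2. Subgame-perfect outcome: (Low, R2) with payoffs (3, 7).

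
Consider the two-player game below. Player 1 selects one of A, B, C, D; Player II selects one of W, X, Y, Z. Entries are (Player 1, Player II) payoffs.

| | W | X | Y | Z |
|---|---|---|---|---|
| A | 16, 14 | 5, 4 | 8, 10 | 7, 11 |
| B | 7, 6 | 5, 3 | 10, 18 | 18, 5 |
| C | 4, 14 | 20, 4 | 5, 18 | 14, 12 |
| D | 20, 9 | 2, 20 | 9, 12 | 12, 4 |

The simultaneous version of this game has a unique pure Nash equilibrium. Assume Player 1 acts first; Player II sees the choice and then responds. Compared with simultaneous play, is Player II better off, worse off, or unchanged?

worse off

Solve by backward induction (Player 1 leads).
- A → Player II plays W (best of 14, 4, 10, 11); Player 1 gets 16.
- B → Player II plays Y (best of 6, 3, 18, 5); Player 1 gets 10.
- C → Player II plays Y (best of 14, 4, 18, 12); Player 1 gets 5.
- D → Player II plays X (best of 9, 20, 12, 4); Player 1 gets 2.
Player 1's induced payoffs are 16, 10, 5, 2, so Player 1 commits to A. Subgame-perfect outcome: (A, W) with payoffs (16, 14).
Now find the simultaneous Nash equilibrium.
Player 1's best replies: W→D; X→C; Y→B; Z→B.
Player II's best replies: A→W; B→Y; C→Y; D→X.
The unique mutual best reply is (B, Y), giving (10, 18).
Player II earns 14 sequentially versus 18 at the Nash outcome: worse off.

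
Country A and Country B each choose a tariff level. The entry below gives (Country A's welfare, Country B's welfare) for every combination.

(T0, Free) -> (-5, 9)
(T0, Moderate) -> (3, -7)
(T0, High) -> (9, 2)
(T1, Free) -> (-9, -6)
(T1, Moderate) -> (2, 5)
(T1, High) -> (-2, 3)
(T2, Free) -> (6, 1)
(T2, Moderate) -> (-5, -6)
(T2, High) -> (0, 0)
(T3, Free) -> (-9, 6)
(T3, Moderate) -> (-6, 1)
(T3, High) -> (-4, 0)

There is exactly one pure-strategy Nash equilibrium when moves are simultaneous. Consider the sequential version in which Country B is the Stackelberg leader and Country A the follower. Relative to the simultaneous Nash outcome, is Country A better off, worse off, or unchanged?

better off

Work backward from Country A's decision.
- Free → Country A plays T2 (best of -5, -9, 6, -9); Country B gets 1.
- Moderate → Country A plays T0 (best of 3, 2, -5, -6); Country B gets -7.
- High → Country A plays T0 (best of 9, -2, 0, -4); Country B gets 2.
Among 1, -7, 2, the best is 2 at High. Subgame-perfect outcome: (T0, High) with payoffs (9, 2).
Now find the simultaneous Nash equilibrium.
Country A's best replies: Free→T2; Moderate→T0; High→T0.
Country B's best replies: T0→Free; T1→Moderate; T2→Free; T3→Free.
The unique mutual best reply is (T2, Free), giving (6, 1).
Country A earns 9 sequentially versus 6 at the Nash outcome: better off.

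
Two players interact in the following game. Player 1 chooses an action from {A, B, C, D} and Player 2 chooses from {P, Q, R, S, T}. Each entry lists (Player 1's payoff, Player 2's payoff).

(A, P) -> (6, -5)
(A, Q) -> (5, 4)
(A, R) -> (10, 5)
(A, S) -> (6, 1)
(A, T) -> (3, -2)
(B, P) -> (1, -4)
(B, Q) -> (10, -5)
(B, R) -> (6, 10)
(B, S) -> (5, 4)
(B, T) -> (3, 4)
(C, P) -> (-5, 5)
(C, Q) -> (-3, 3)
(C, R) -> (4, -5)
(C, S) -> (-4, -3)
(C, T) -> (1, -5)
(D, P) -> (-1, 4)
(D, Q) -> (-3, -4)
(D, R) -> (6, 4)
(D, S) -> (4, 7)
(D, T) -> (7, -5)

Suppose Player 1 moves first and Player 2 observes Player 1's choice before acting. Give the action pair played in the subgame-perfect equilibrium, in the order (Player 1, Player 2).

(A, R)

Player 2 best-responds to each possible Player 1 move:
- A → Player 2 plays R (best of -5, 4, 5, 1, -2); Player 1 gets 10.
- B → Player 2 plays R (best of -4, -5, 10, 4, 4); Player 1 gets 6.
- C → Player 2 plays P (best of 5, 3, -5, -3, -5); Player 1 gets -5.
- D → Player 2 plays S (best of 4, -4, 4, 7, -5); Player 1 gets 4.
Among 10, 6, -5, 4, the best is 10 at A. Subgame-perfect outcome: (A, R) with payoffs (10, 5).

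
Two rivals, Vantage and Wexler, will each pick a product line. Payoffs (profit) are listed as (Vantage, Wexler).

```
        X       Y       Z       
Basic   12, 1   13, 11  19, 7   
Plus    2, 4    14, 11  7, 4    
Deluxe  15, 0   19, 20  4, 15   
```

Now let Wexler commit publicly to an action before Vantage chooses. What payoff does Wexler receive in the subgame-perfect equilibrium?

Work backward from Vantage's decision.
- X: BR = Deluxe, leader payoff 0.
- Y: BR = Deluxe, leader payoff 20.
- Z: BR = Basic, leader payoff 7.
Maximizing over 0, 20, 7, Wexler chooses Y. Subgame-perfect outcome: (Deluxe, Y) with payoffs (19, 20).

20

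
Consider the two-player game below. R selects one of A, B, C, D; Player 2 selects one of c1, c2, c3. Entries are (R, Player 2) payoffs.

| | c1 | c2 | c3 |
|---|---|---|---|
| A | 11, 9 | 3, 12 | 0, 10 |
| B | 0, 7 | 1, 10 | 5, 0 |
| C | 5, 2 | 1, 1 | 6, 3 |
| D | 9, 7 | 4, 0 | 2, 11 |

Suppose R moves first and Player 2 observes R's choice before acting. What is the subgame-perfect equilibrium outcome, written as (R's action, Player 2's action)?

Work backward from Player 2's decision.
- A: BR = c2, leader payoff 3.
- B: BR = c2, leader payoff 1.
- C: BR = c3, leader payoff 6.
- D: BR = c3, leader payoff 2.
Maximizing over 3, 1, 6, 2, R chooses C. Subgame-perfect outcome: (C, c3) with payoffs (6, 3).

(C, c3)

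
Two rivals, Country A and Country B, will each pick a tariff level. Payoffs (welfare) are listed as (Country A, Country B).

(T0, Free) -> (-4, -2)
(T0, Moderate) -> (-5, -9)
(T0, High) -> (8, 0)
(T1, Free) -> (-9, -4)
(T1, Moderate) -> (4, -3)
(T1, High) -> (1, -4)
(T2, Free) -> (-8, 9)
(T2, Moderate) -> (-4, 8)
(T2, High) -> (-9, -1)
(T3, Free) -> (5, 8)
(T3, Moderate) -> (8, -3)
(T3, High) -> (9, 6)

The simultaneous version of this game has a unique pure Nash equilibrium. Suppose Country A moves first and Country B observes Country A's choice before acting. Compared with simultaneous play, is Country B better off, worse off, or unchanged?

Solve by backward induction (Country A leads).
- T0: BR = High, leader payoff 8.
- T1: BR = Moderate, leader payoff 4.
- T2: BR = Free, leader payoff -8.
- T3: BR = Free, leader payoff 5.
Maximizing over 8, 4, -8, 5, Country A chooses T0. Subgame-perfect outcome: (T0, High) with payoffs (8, 0).
Now find the simultaneous Nash equilibrium.
Country A's best replies: Free→T3; Moderate→T3; High→T3.
Country B's best replies: T0→High; T1→Moderate; T2→Free; T3→Free.
Only (T3, Free) has each player best-responding; Nash payoffs (5, 8).
Country B earns 0 sequentially versus 8 at the Nash outcome: worse off.

worse off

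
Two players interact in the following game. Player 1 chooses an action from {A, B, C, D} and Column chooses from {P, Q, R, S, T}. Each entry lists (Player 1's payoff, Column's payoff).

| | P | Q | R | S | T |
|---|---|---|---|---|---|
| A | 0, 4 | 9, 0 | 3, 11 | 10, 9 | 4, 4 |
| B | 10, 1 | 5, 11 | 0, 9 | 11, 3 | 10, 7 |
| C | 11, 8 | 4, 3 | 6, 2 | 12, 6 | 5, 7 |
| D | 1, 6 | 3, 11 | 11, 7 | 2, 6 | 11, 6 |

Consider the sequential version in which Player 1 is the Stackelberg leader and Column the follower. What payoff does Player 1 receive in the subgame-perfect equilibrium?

Solve by backward induction (Player 1 leads).
- A → Column plays R (best of 4, 0, 11, 9, 4); Player 1 gets 3.
- B → Column plays Q (best of 1, 11, 9, 3, 7); Player 1 gets 5.
- C → Column plays P (best of 8, 3, 2, 6, 7); Player 1 gets 11.
- D → Column plays Q (best of 6, 11, 7, 6, 6); Player 1 gets 3.
Maximizing over 3, 5, 11, 3, Player 1 chooses C. Subgame-perfect outcome: (C, P) with payoffs (11, 8).

11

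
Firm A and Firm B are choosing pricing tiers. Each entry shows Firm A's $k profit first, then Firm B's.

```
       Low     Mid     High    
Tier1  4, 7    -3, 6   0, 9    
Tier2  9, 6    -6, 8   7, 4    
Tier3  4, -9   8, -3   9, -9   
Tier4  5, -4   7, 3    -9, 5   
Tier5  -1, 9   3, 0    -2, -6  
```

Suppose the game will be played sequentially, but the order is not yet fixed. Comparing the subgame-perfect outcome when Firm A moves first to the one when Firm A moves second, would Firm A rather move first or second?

second

If Firm A leads: Firm B's best replies are Tier1→High, Tier2→Mid, Tier3→Mid, Tier4→High, Tier5→Low; Firm A's induced payoffs 0, -6, 8, -9, -1; outcome (Tier3, Mid), payoffs (8, -3).
If Firm B leads: Firm A's best replies are Low→Tier2, Mid→Tier3, High→Tier3; Firm B's induced payoffs 6, -3, -9; outcome (Tier2, Low), payoffs (9, 6).
Firm A gets 8 moving first and 9 moving second, so Firm A prefers to move second.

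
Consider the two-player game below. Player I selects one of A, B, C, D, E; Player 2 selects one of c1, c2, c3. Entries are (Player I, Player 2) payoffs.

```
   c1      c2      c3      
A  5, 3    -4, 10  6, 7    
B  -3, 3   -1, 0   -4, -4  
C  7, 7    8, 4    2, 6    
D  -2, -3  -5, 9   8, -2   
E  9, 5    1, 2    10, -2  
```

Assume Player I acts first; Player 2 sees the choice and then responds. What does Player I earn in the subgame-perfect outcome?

9

Work backward from Player 2's decision.
- A: Player 2 compares 3, 10, 7 and picks c2; Player I would get -4.
- B: Player 2 compares 3, 0, -4 and picks c1; Player I would get -3.
- C: Player 2 compares 7, 4, 6 and picks c1; Player I would get 7.
- D: Player 2 compares -3, 9, -2 and picks c2; Player I would get -5.
- E: Player 2 compares 5, 2, -2 and picks c1; Player I would get 9.
Player I's induced payoffs are -4, -3, 7, -5, 9, so Player I commits to E. Subgame-perfect outcome: (E, c1) with payoffs (9, 5).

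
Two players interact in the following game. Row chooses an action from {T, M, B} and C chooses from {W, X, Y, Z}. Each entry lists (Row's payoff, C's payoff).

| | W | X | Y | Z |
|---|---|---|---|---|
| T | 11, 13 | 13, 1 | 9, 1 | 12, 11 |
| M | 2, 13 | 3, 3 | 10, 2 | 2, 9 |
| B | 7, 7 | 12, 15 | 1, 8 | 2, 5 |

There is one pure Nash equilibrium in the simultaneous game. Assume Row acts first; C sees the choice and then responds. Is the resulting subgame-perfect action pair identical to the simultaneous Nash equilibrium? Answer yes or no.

Solve by backward induction (Row leads).
- T: C compares 13, 1, 1, 11 and picks W; Row would get 11.
- M: C compares 13, 3, 2, 9 and picks W; Row would get 2.
- B: C compares 7, 15, 8, 5 and picks X; Row would get 12.
Maximizing over 11, 2, 12, Row chooses B. Subgame-perfect outcome: (B, X) with payoffs (12, 15).
For the simultaneous game, intersect best replies.
Row's best replies: W→T; X→T; Y→M; Z→T.
C's best replies: T→W; M→W; B→X.
The unique mutual best reply is (T, W), giving (11, 13).
Sequential outcome (B, X) differs from the Nash profile (T, W).

no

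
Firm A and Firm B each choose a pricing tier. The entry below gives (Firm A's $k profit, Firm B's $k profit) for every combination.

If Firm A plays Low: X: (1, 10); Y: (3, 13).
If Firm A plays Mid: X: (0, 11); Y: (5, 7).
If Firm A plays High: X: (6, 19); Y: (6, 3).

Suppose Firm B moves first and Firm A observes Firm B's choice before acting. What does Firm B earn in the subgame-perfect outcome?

Solve by backward induction (Firm B leads).
- X → Firm A plays High (best of 1, 0, 6); Firm B gets 19.
- Y → Firm A plays High (best of 3, 5, 6); Firm B gets 3.
Firm B's induced payoffs are 19, 3, so Firm B commits to X. Subgame-perfect outcome: (High, X) with payoffs (6, 19).

19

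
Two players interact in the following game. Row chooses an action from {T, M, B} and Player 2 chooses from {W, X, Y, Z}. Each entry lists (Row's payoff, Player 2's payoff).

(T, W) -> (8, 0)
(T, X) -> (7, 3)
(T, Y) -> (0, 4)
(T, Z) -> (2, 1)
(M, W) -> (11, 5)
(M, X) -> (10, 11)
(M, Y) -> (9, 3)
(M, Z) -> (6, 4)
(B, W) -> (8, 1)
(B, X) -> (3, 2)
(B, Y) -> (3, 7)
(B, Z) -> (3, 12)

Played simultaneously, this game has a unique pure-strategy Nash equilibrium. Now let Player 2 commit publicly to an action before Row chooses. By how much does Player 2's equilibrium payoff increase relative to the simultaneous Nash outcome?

Solve by backward induction (Player 2 leads).
- W: BR = M, leader payoff 5.
- X: BR = M, leader payoff 11.
- Y: BR = M, leader payoff 3.
- Z: BR = M, leader payoff 4.
Player 2's induced payoffs are 5, 11, 3, 4, so Player 2 commits to X. Subgame-perfect outcome: (M, X) with payoffs (10, 11).
Now find the simultaneous Nash equilibrium.
Row's best replies: W→M; X→M; Y→M; Z→M.
Player 2's best replies: T→Y; M→X; B→Z.
The unique mutual best reply is (M, X), giving (10, 11).
Player 2's commitment gain: 11 − 11 = 0.

0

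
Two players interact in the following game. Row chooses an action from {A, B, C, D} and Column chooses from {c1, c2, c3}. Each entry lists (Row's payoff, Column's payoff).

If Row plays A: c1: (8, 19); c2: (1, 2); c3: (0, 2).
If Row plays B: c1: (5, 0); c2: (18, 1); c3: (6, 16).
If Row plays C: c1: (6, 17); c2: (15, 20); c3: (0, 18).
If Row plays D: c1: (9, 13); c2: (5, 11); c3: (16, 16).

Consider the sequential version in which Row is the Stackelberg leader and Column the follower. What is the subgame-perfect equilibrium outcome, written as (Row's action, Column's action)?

(D, c3)

Solve by backward induction (Row leads).
- A: Column compares 19, 2, 2 and picks c1; Row would get 8.
- B: Column compares 0, 1, 16 and picks c3; Row would get 6.
- C: Column compares 17, 20, 18 and picks c2; Row would get 15.
- D: Column compares 13, 11, 16 and picks c3; Row would get 16.
Maximizing over 8, 6, 15, 16, Row chooses D. Subgame-perfect outcome: (D, c3) with payoffs (16, 16).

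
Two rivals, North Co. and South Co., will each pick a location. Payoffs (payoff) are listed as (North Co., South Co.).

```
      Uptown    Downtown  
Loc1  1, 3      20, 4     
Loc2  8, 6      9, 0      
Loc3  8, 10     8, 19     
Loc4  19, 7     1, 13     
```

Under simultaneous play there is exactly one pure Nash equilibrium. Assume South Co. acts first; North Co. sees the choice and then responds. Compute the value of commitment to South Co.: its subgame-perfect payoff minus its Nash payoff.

Backward induction with South Co. moving first.
- Uptown → North Co. plays Loc4 (best of 1, 8, 8, 19); South Co. gets 7.
- Downtown → North Co. plays Loc1 (best of 20, 9, 8, 1); South Co. gets 4.
Among 7, 4, the best is 7 at Uptown. Subgame-perfect outcome: (Loc4, Uptown) with payoffs (19, 7).
Under simultaneous play:
North Co.'s best replies: Uptown→Loc4; Downtown→Loc1.
South Co.'s best replies: Loc1→Downtown; Loc2→Uptown; Loc3→Downtown; Loc4→Downtown.
Only (Loc1, Downtown) has each player best-responding; Nash payoffs (20, 4).
South Co.'s commitment gain: 7 − 4 = 3.

3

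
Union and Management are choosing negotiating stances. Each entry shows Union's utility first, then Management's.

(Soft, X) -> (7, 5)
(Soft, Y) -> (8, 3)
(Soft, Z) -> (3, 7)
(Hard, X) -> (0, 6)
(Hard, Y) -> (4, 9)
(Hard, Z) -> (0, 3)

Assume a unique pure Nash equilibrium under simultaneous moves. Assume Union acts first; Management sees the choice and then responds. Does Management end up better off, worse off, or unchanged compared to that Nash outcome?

Management best-responds to each possible Union move:
- Soft → Management plays Z (best of 5, 3, 7); Union gets 3.
- Hard → Management plays Y (best of 6, 9, 3); Union gets 4.
Union's induced payoffs are 3, 4, so Union commits to Hard. Subgame-perfect outcome: (Hard, Y) with payoffs (4, 9).
For the simultaneous game, intersect best replies.
Union's best replies: X→Soft; Y→Soft; Z→Soft.
Management's best replies: Soft→Z; Hard→Y.
Only (Soft, Z) has each player best-responding; Nash payoffs (3, 7).
Management earns 9 sequentially versus 7 at the Nash outcome: better off.

better off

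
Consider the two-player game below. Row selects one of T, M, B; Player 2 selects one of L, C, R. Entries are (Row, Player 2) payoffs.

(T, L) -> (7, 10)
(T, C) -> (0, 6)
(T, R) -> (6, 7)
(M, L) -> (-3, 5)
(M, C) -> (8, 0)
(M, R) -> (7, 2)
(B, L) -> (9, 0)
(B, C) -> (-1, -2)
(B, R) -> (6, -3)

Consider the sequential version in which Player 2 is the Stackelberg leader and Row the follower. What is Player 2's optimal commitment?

R

Solve by backward induction (Player 2 leads).
- L → Row plays B (best of 7, -3, 9); Player 2 gets 0.
- C → Row plays M (best of 0, 8, -1); Player 2 gets 0.
- R → Row plays M (best of 6, 7, 6); Player 2 gets 2.
Player 2's induced payoffs are 0, 0, 2, so Player 2 commits to R. Subgame-perfect outcome: (M, R) with payoffs (7, 2).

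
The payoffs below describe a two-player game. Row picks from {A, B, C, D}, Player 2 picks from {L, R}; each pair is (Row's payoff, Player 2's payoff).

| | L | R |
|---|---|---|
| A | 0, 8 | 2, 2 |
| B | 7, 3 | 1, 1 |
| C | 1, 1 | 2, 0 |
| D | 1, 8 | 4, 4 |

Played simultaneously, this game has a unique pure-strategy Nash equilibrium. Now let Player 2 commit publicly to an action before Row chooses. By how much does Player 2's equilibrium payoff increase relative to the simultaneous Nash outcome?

Backward induction with Player 2 moving first.
- L → Row plays B (best of 0, 7, 1, 1); Player 2 gets 3.
- R → Row plays D (best of 2, 1, 2, 4); Player 2 gets 4.
Among 3, 4, the best is 4 at R. Subgame-perfect outcome: (D, R) with payoffs (4, 4).
Now find the simultaneous Nash equilibrium.
Row's best replies: L→B; R→D.
Player 2's best replies: A→L; B→L; C→L; D→L.
The unique mutual best reply is (B, L), giving (7, 3).
Player 2's commitment gain: 4 − 3 = 1.

1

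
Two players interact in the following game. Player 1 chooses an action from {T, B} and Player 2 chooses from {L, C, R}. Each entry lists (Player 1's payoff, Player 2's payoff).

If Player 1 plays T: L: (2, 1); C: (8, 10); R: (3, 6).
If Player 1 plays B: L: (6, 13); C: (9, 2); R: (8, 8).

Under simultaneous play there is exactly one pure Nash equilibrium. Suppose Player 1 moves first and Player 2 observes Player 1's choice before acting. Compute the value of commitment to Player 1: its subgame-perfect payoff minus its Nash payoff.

2

Work backward from Player 2's decision.
- T → Player 2 plays C (best of 1, 10, 6); Player 1 gets 8.
- B → Player 2 plays L (best of 13, 2, 8); Player 1 gets 6.
Maximizing over 8, 6, Player 1 chooses T. Subgame-perfect outcome: (T, C) with payoffs (8, 10).
Now find the simultaneous Nash equilibrium.
Player 1's best replies: L→B; C→B; R→B.
Player 2's best replies: T→C; B→L.
Only (B, L) has each player best-responding; Nash payoffs (6, 13).
Player 1's commitment gain: 8 − 6 = 2.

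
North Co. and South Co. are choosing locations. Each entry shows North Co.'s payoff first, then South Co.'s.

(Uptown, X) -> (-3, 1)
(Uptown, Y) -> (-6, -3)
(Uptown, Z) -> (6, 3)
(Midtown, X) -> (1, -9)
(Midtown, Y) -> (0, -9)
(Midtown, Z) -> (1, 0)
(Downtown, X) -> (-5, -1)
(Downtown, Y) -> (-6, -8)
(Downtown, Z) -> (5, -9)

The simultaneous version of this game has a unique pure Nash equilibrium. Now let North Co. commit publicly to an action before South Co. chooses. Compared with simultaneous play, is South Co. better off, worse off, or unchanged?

unchanged

Solve by backward induction (North Co. leads).
- Uptown: BR = Z, leader payoff 6.
- Midtown: BR = Z, leader payoff 1.
- Downtown: BR = X, leader payoff -5.
Among 6, 1, -5, the best is 6 at Uptown. Subgame-perfect outcome: (Uptown, Z) with payoffs (6, 3).
Under simultaneous play:
North Co.'s best replies: X→Midtown; Y→Midtown; Z→Uptown.
South Co.'s best replies: Uptown→Z; Midtown→Z; Downtown→X.
Only (Uptown, Z) has each player best-responding; Nash payoffs (6, 3).
South Co. earns 3 sequentially versus 3 at the Nash outcome: unchanged.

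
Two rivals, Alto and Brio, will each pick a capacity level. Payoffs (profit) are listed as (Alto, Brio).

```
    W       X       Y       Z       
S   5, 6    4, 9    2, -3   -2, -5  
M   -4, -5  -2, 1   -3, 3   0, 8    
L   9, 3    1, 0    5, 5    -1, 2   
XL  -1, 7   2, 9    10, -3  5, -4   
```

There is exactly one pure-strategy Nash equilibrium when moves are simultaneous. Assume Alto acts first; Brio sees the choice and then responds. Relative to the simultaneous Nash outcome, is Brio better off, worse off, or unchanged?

Work backward from Brio's decision.
- S → Brio plays X (best of 6, 9, -3, -5); Alto gets 4.
- M → Brio plays Z (best of -5, 1, 3, 8); Alto gets 0.
- L → Brio plays Y (best of 3, 0, 5, 2); Alto gets 5.
- XL → Brio plays X (best of 7, 9, -3, -4); Alto gets 2.
Alto's induced payoffs are 4, 0, 5, 2, so Alto commits to L. Subgame-perfect outcome: (L, Y) with payoffs (5, 5).
For the simultaneous game, intersect best replies.
Alto's best replies: W→L; X→S; Y→XL; Z→XL.
Brio's best replies: S→X; M→Z; L→Y; XL→X.
Only (S, X) has each player best-responding; Nash payoffs (4, 9).
Brio earns 5 sequentially versus 9 at the Nash outcome: worse off.

worse off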